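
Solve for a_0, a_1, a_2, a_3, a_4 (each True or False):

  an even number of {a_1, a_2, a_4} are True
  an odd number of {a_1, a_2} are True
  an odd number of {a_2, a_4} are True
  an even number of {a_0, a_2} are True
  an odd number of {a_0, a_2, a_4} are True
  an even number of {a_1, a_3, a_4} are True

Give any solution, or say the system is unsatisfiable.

a_0=F, a_1=T, a_2=F, a_3=F, a_4=T

{a_1, a_2, a_4}: 2 true → even ✓
{a_1, a_2}: 1 true → odd ✓
{a_2, a_4}: 1 true → odd ✓
{a_0, a_2}: 0 true → even ✓
{a_0, a_2, a_4}: 1 true → odd ✓
{a_1, a_3, a_4}: 2 true → even ✓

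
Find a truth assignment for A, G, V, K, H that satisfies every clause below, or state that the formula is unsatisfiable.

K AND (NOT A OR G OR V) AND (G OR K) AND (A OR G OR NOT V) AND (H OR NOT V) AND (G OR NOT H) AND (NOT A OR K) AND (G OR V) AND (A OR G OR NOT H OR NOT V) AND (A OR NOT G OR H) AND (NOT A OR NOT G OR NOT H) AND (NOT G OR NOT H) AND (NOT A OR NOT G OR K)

A=T; G=T; V=F; K=T; H=F

Unit clause (K) forces K = True.
Set A = True.
Try G = False:
  (NOT A OR G OR V) forces V = True.
  (H OR NOT V) forces H = True.
  clause (G OR NOT H) is falsified — backtrack.
So G = True.
  then (NOT A OR NOT G OR NOT H) forces H = False.
  then (H OR NOT V) forces V = False.
All clauses satisfied.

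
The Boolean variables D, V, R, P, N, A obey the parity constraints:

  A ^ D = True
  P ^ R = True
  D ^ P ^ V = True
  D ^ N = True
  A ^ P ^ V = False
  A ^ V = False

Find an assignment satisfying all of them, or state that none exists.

D: True, V: False, R: True, P: False, N: False, A: False

A ^ D = F ^ T = True ✓
P ^ R = F ^ T = True ✓
D ^ P ^ V = T ^ F ^ F = True ✓
D ^ N = T ^ F = True ✓
A ^ P ^ V = F ^ F ^ F = False ✓
A ^ V = F ^ F = False ✓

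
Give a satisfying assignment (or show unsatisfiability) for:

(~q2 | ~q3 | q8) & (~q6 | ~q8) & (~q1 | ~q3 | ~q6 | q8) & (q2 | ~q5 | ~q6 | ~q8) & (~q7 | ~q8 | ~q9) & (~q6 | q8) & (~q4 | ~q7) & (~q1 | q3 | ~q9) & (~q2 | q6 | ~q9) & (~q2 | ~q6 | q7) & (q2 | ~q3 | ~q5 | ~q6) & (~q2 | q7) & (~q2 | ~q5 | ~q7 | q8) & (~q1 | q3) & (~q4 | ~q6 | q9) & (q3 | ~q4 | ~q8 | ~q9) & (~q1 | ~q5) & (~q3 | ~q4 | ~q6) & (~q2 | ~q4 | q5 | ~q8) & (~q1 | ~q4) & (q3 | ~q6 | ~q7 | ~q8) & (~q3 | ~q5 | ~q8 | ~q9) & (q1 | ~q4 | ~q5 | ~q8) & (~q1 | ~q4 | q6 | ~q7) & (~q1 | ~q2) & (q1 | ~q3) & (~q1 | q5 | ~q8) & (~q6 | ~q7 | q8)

q1: False, q2: True, q3: False, q4: False, q5: True, q6: False, q7: True, q8: True, q9: False

Set q1 = False.
  then (q1 | ~q3) forces q3 = False.
Set q2 = True.
  then (~q2 | q7) forces q7 = True.
  then (~q4 | ~q7) forces q4 = False.
Set q5 = True.
  then (~q2 | ~q5 | ~q7 | q8) forces q8 = True.
  then (q3 | ~q6 | ~q7 | ~q8) forces q6 = False.
  then (~q7 | ~q8 | ~q9) forces q9 = False.
All clauses satisfied.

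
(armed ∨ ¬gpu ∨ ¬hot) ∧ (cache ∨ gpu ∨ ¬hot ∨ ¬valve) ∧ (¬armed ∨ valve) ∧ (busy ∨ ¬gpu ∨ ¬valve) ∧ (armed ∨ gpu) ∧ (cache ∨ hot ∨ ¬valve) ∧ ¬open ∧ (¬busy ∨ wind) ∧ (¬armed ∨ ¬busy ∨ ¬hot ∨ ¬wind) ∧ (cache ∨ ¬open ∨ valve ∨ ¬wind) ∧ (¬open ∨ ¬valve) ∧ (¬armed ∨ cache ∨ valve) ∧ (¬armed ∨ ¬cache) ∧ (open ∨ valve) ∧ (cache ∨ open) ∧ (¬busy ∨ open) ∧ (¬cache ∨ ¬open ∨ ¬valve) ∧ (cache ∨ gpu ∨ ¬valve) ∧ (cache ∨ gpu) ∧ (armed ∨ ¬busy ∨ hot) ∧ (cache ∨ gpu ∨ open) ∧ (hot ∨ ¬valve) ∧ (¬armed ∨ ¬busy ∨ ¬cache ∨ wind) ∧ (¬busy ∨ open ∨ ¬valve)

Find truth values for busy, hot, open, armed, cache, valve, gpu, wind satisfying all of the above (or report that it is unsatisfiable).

Case open = True:
  Clause (¬open) is falsified — contradiction.
Case open = False:
  (open ∨ valve) forces valve = True.
  (cache ∨ open) forces cache = True.
  (¬armed ∨ ¬cache) forces armed = False.
  (armed ∨ gpu) forces gpu = True.
  (armed ∨ ¬gpu ∨ ¬hot) forces hot = False.
  Clause (hot ∨ ¬valve) is falsified — contradiction.
Both cases fail, so the formula is unsatisfiable.

No satisfying assignment exists.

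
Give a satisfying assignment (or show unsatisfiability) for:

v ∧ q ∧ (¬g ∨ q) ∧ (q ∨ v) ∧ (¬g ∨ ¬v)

v: True, q: True, g: False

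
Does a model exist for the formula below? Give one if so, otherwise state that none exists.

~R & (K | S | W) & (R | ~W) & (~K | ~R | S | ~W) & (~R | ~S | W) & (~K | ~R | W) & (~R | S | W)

W=F, S=F, K=T, R=F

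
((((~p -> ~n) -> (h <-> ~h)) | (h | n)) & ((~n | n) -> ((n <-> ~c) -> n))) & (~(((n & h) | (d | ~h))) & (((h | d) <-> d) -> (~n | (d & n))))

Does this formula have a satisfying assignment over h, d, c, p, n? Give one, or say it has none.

h: True; d: False; c: False; p: False; n: False

  (((~p -> ~n) -> (h <-> ~h)) | (h | n)) & ((~n | n) -> ((n <-> ~c) -> n)) = True
    ((~p -> ~n) -> (h <-> ~h)) | (h | n) = True
      (~p -> ~n) -> (h <-> ~h) = False
        ~p -> ~n = True
          ~p = True
          ~n = True
        h <-> ~h = False
          ~h = False
      h | n = True
    (~n | n) -> ((n <-> ~c) -> n) = True
      ~n | n = True
        ~n = True
      (n <-> ~c) -> n = True
        n <-> ~c = False
          ~c = True
  ~(((n & h) | (d | ~h))) & (((h | d) <-> d) -> (~n | (d & n))) = True
    ~(((n & h) | (d | ~h))) = True
      (n & h) | (d | ~h) = False
        n & h = False
        d | ~h = False
          ~h = False
    ((h | d) <-> d) -> (~n | (d & n)) = True
      (h | d) <-> d = False
        h | d = True
      ~n | (d & n) = True
        ~n = True
        d & n = False
Both conjuncts True, so the formula holds.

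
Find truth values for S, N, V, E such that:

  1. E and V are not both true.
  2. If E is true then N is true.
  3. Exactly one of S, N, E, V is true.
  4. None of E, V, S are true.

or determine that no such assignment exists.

S: False, N: True, V: False, E: False

  (1) E=F, V=F — not both ✓
  (2) E=F ⇒ N: vacuous ✓
  (3) {S, N, E, V}: 1 true — exactly one ✓
  (4) {E, V, S}: 0 true — none ✓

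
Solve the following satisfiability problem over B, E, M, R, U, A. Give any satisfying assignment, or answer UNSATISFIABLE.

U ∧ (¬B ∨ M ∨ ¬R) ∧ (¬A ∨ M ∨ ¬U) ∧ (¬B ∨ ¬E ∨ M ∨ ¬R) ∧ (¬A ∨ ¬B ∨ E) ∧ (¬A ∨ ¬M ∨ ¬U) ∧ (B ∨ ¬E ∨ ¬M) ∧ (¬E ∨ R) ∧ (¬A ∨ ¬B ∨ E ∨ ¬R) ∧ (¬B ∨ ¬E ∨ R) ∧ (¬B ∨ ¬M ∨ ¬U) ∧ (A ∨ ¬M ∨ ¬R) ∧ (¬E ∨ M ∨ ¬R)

Unit clause (U) forces U = True.
Set B = False.
Set E = False.
Set M = False.
  then (¬A ∨ M ∨ ¬U) forces A = False.
Set R = True.
All clauses satisfied.

B = False, E = False, M = False, R = True, U = True, A = False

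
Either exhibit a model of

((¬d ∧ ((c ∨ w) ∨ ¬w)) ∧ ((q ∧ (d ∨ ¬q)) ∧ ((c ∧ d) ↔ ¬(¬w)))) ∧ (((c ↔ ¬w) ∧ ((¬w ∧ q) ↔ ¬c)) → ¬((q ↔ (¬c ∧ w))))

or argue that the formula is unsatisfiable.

Unsatisfiable — no assignment works.

Case d = True: the conjunct ¬d is False.
Case d = False: the formula simplifies to (((c ∨ w) ∨ ¬w) ∧ ((q ∧ ¬q) ∧ ¬w)) ∧ (((c ↔ ¬w) ∧ ((¬w ∧ q) ↔ ¬c)) → ¬((q ↔ (¬c ∧ w)))).
  q = True: the conjunct ¬q is False.
  q = False: the conjunct q is False.
Both cases fail — unsatisfiable.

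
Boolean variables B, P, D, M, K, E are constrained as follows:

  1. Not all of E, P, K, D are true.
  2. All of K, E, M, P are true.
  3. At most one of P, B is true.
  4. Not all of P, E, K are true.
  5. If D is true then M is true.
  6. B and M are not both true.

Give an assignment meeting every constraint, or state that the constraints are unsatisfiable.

Case P = True:
  (2) forces K = True.
  (2) forces E = True.
  Constraint (4) is violated (P=T, E=T, K=T) — contradiction.
Case P = False:
  Constraint (2) is violated (P=F) — contradiction.
Both cases fail — unsatisfiable.

Unsatisfiable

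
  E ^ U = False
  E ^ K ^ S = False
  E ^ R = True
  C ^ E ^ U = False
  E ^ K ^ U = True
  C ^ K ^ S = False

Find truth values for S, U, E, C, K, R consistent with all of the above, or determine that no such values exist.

S: True, U: False, E: False, C: False, K: True, R: True

E ^ U = F ^ F = False ✓
E ^ K ^ S = F ^ T ^ T = False ✓
E ^ R = F ^ T = True ✓
C ^ E ^ U = F ^ F ^ F = False ✓
E ^ K ^ U = F ^ T ^ F = True ✓
C ^ K ^ S = F ^ T ^ T = False ✓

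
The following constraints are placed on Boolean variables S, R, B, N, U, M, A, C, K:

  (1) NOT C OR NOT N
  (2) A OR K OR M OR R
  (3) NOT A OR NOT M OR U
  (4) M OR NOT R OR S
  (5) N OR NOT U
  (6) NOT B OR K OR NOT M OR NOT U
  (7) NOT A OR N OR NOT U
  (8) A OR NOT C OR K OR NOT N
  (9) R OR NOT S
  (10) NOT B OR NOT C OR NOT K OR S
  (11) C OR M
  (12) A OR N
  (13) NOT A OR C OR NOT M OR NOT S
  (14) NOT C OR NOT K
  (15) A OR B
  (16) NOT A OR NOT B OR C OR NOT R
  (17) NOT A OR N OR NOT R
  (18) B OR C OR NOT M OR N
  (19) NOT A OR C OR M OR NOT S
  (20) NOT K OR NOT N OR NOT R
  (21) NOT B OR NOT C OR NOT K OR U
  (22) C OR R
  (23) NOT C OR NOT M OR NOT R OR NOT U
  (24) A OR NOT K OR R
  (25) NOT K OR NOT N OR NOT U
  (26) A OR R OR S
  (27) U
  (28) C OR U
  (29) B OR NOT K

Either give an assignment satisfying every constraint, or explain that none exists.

S = False; R = True; B = False; N = True; U = True; M = True; A = True; C = False; K = False

Unit clause (U) forces U = True.
In (N OR NOT U) only N is left, so N = True.
In (NOT K OR NOT N OR NOT U) only NOT K is left, so K = False.
In (NOT C OR NOT N) only NOT C is left, so C = False.
In (C OR M) only M is left, so M = True.
In (C OR R) only R is left, so R = True.
In (NOT B OR K OR NOT M OR NOT U) only NOT B is left, so B = False.
In (A OR B) only A is left, so A = True.
In (NOT A OR C OR NOT M OR NOT S) only NOT S is left, so S = False.
All clauses satisfied.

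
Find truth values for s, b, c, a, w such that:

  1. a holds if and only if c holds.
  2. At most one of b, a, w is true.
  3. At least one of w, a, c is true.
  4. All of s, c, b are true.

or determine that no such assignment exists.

The formula is unsatisfiable.

Case c = True:
  (1) with c=T forces a = True.
  (2) with a=T forces b = False.
  Constraint (4) is violated (b=F) — contradiction.
Case c = False:
  Constraint (4) is violated (c=F) — contradiction.
Both cases fail — unsatisfiable.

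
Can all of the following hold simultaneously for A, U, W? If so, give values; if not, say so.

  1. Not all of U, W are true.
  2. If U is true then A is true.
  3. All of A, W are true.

A = True, U = False, W = True

  (1) {U, W}: 1/2 true — not all ✓
  (2) U=F ⇒ A: vacuous ✓
  (3) {A, W}: all 2 true ✓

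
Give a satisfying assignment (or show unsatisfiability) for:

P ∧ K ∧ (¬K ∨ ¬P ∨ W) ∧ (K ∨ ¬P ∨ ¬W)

P=T; K=T; W=T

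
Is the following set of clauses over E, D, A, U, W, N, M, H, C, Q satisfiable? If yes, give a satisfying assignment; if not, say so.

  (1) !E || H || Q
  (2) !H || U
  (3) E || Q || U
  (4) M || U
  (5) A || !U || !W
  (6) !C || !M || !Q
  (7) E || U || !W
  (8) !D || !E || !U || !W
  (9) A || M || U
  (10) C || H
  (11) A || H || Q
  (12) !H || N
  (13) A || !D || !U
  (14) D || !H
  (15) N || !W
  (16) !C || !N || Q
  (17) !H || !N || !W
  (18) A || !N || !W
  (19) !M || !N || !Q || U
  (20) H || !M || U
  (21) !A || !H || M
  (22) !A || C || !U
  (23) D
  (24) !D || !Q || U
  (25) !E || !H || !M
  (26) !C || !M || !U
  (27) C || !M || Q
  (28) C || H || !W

Unit clause (D) forces D = True.
Set E = False.
Try A = False:
  (A || !D || !U) forces U = False.
  (!H || U) forces H = False.
  (E || Q || U) forces Q = True.
  clause (!D || !Q || U) is falsified — backtrack.
So A = True.
Try U = False:
  (!H || U) forces H = False.
  (E || Q || U) forces Q = True.
  clause (!D || !Q || U) is falsified — backtrack.
So U = True.
  then (!A || C || !U) forces C = True.
  then (!C || !M || !U) forces M = False.
  then (!A || !H || M) forces H = False.
Set W = False.
Set N = True.
  then (!C || !N || Q) forces Q = True.
All clauses satisfied.

E: False, D: True, A: True, U: True, W: False, N: True, M: False, H: False, C: True, Q: True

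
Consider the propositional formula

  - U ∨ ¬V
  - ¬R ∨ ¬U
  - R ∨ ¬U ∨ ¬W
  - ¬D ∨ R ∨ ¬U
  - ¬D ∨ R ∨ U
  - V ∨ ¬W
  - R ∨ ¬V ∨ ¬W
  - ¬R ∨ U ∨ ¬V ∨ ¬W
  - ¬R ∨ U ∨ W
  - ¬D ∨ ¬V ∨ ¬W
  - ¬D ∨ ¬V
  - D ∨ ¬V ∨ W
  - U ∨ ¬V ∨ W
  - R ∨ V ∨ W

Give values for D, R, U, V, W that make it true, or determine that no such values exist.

Case U = True:
  (¬R ∨ ¬U) forces R = False.
  (R ∨ ¬U ∨ ¬W) forces W = False.
  (¬D ∨ R ∨ ¬U) forces D = False.
  (D ∨ ¬V ∨ W) forces V = False.
  Clause (R ∨ V ∨ W) is falsified — contradiction.
Case U = False:
  (U ∨ ¬V) forces V = False.
  (V ∨ ¬W) forces W = False.
  (¬R ∨ U ∨ W) forces R = False.
  Clause (R ∨ V ∨ W) is falsified — contradiction.
Both cases fail, so the formula is unsatisfiable.

Unsatisfiable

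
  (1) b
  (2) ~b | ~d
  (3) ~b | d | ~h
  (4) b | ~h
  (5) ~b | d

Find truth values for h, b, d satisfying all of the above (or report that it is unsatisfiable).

Case b = True:
  (~b | ~d) forces d = False.
  Clause (~b | d) is falsified — contradiction.
Case b = False:
  Clause (b) is falsified — contradiction.
Both cases fail, so the formula is unsatisfiable.

No satisfying assignment exists.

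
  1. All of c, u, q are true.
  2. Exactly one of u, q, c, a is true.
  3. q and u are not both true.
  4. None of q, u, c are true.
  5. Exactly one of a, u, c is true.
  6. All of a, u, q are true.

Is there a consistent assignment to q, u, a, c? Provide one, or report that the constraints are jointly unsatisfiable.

Unsatisfiable — no assignment works.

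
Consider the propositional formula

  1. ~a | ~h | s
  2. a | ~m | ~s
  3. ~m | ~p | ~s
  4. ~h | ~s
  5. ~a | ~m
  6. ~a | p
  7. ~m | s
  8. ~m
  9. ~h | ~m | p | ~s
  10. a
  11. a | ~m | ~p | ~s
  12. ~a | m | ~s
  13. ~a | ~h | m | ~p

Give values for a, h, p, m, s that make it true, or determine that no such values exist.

a = True, h = False, p = True, m = False, s = False

Unit clause (~m) forces m = False.
Unit clause (a) forces a = True.
In (~a | m | ~s) only ~s is left, so s = False.
In (~a | ~h | s) only ~h is left, so h = False.
In (~a | p) only p is left, so p = True.
All clauses satisfied.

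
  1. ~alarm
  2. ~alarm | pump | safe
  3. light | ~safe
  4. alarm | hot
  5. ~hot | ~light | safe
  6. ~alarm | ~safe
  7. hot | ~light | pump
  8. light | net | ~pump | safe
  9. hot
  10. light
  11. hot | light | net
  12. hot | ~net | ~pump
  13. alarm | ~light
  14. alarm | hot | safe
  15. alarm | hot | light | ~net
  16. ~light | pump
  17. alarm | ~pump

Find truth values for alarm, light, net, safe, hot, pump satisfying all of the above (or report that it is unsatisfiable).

The formula is unsatisfiable.

Case light = True:
  (~alarm) forces alarm = False.
  Clause (alarm | ~light) is falsified — contradiction.
Case light = False:
  Clause (light) is falsified — contradiction.
Both cases fail, so the formula is unsatisfiable.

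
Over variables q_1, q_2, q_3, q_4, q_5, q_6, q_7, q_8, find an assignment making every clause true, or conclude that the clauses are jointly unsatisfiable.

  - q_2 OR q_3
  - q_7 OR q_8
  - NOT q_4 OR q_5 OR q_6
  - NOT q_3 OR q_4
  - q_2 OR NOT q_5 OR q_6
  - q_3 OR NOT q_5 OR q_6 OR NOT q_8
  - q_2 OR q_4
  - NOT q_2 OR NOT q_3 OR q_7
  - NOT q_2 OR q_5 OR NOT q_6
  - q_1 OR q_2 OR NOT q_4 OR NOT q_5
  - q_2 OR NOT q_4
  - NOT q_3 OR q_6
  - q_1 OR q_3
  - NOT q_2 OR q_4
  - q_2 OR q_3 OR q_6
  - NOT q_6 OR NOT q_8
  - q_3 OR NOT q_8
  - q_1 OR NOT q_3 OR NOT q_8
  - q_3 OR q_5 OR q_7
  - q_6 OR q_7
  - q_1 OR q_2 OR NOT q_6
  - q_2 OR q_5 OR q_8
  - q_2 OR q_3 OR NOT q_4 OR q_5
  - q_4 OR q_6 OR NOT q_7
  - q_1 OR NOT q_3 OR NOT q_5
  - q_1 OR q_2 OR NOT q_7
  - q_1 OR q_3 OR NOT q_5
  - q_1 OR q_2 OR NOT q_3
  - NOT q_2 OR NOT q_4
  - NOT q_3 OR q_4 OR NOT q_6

UNSATISFIABLE

Case q_2 = True:
  (NOT q_2 OR q_4) forces q_4 = True.
  Clause (NOT q_2 OR NOT q_4) is falsified — contradiction.
Case q_2 = False:
  (q_2 OR q_3) forces q_3 = True.
  (NOT q_3 OR q_4) forces q_4 = True.
  Clause (q_2 OR NOT q_4) is falsified — contradiction.
Both cases fail, so the formula is unsatisfiable.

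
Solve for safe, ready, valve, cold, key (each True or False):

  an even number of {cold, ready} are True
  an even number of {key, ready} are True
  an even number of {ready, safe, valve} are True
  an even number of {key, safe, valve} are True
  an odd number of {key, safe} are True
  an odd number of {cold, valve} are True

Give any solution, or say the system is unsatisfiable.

safe = True, ready = False, valve = True, cold = False, key = False

{cold, ready}: 0 true → even ✓
{key, ready}: 0 true → even ✓
{ready, safe, valve}: 2 true → even ✓
{key, safe, valve}: 2 true → even ✓
{key, safe}: 1 true → odd ✓
{cold, valve}: 1 true → odd ✓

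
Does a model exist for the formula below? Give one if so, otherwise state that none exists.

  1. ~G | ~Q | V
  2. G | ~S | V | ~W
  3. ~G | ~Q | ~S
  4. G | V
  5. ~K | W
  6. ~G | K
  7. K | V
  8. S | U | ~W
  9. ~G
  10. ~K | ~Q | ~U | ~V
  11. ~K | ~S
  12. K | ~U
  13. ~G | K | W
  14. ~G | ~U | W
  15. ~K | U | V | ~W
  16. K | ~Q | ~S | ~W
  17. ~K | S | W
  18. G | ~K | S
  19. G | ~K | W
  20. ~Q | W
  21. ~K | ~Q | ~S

Unit clause (~G) forces G = False.
In (G | V) only V is left, so V = True.
Try K = True:
  (~K | W) forces W = True.
  (~K | ~S) forces S = False.
  clause (G | ~K | S) is falsified — backtrack.
So K = False.
  then (K | ~U) forces U = False.
Set W = False.
  then (~Q | W) forces Q = False.
Set S = True.
All clauses satisfied.

K: False, V: True, W: False, S: True, G: False, U: False, Q: False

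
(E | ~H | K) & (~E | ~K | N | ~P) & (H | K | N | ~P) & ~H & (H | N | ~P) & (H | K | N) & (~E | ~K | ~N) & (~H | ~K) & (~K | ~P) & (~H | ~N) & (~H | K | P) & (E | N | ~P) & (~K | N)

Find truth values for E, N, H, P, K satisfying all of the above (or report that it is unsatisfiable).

Unit clause (~H) forces H = False.
Set E = True.
Try N = False:
  (H | N | ~P) forces P = False.
  (H | K | N) forces K = True.
  clause (~K | N) is falsified — backtrack.
So N = True.
  then (~E | ~K | ~N) forces K = False.
Set P = True.
All clauses satisfied.

E = True, N = True, H = False, P = True, K = False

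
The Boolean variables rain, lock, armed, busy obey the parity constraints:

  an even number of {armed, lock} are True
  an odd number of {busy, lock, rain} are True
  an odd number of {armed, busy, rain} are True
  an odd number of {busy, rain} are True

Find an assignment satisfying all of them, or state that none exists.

rain = True, lock = False, armed = False, busy = False

{armed, lock}: 0 true → even ✓
{busy, lock, rain}: 1 true → odd ✓
{armed, busy, rain}: 1 true → odd ✓
{busy, rain}: 1 true → odd ✓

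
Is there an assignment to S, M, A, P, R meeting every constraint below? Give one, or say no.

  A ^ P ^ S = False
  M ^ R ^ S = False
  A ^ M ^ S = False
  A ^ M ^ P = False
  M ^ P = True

Unsatisfiable — no assignment works.

Adding constraints 1, 3, 5 mod 2: every variable appears an even number of times on the left, so the left side is 0.
But the right sides sum to 1 (mod 2). 0 ≠ 1 — the system is inconsistent.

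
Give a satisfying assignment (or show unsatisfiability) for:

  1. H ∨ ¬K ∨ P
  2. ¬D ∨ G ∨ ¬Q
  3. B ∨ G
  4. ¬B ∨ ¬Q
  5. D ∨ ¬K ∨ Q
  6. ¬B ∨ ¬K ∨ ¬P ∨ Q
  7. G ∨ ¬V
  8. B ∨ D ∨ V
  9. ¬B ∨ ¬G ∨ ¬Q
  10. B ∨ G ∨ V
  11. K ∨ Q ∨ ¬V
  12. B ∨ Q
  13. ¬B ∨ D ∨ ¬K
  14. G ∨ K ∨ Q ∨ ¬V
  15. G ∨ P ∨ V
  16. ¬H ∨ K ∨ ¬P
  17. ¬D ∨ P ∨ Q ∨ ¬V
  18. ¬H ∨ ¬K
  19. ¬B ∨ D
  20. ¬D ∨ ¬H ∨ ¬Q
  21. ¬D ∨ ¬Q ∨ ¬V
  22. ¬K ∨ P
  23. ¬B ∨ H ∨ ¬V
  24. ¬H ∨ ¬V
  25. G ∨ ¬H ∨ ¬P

Set Q = False.
  then (B ∨ Q) forces B = True.
  then (¬B ∨ D) forces D = True.
Try V = True:
  (G ∨ ¬V) forces G = True.
  (K ∨ Q ∨ ¬V) forces K = True.
  (¬B ∨ ¬K ∨ ¬P ∨ Q) forces P = False.
  clause (¬D ∨ P ∨ Q ∨ ¬V) is falsified — backtrack.
So V = False.
Set P = False.
  then (G ∨ P ∨ V) forces G = True.
  then (¬K ∨ P) forces K = False.
Set H = False.
All clauses satisfied.

Q=F, V=F, B=T, P=F, D=T, H=F, G=T, K=F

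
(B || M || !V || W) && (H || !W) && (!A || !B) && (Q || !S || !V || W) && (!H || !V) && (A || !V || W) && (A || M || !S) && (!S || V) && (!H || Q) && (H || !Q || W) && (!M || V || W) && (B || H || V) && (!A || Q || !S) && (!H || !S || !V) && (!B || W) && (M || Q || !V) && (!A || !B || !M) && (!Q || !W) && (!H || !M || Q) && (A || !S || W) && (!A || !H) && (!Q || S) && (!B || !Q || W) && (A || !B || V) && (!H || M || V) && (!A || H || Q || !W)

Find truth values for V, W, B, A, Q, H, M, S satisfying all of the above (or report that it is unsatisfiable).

V = True; W = False; B = False; A = True; Q = False; H = False; M = True; S = False

Set V = True.
  then (!H || !V) forces H = False.
  then (H || !W) forces W = False.
  then (A || !V || W) forces A = True.
  then (H || !Q || W) forces Q = False.
  then (!A || Q || !S) forces S = False.
  then (!B || W) forces B = False.
  then (M || Q || !V) forces M = True.
All clauses satisfied.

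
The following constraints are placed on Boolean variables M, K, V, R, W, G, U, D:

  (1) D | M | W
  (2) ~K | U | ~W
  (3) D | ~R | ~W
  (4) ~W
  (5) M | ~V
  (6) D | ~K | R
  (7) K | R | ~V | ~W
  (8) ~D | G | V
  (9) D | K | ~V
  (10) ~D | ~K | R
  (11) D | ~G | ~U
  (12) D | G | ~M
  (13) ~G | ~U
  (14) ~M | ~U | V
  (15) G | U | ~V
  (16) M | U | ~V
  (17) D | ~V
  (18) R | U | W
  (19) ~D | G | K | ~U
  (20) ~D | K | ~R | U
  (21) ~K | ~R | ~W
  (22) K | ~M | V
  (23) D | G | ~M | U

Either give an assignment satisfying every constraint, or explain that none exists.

Unit clause (~W) forces W = False.
Set M = True.
Set K = True.
Set V = False.
  then (~M | ~U | V) forces U = False.
  then (R | U | W) forces R = True.
Set G = True.
Set D = True.
All clauses satisfied.

M=T, K=T, V=F, R=T, W=F, G=T, U=F, D=T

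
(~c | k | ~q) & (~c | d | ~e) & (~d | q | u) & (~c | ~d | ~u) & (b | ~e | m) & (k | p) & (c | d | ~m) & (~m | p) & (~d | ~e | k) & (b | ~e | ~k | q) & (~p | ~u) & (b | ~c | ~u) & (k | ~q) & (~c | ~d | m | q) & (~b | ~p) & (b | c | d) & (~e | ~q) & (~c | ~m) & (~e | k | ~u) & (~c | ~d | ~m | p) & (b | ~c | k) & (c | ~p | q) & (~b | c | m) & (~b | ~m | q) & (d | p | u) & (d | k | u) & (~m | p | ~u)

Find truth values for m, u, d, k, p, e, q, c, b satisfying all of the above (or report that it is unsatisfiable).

m=F, u=F, d=T, k=T, p=F, e=F, q=T, c=T, b=F

Set m = False.
Set u = False.
Set d = True.
  then (~d | q | u) forces q = True.
  then (k | ~q) forces k = True.
  then (~e | ~q) forces e = False.
Set p = False.
Set c = True.
Set b = False.
All clauses satisfied.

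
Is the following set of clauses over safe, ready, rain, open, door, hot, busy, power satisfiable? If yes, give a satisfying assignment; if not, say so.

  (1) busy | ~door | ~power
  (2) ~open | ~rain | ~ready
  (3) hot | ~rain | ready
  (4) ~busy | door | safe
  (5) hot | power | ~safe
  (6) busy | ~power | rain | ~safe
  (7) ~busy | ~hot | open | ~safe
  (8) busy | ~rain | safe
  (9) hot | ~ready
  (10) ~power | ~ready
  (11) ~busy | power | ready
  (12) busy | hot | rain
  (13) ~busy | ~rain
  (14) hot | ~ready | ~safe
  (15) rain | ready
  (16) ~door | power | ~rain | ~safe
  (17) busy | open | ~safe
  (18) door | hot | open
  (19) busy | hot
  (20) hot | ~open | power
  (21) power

Unit clause (power) forces power = True.
In (~power | ~ready) only ~ready is left, so ready = False.
In (rain | ready) only rain is left, so rain = True.
In (hot | ~rain | ready) only hot is left, so hot = True.
In (~busy | ~rain) only ~busy is left, so busy = False.
In (busy | ~door | ~power) only ~door is left, so door = False.
In (busy | ~rain | safe) only safe is left, so safe = True.
In (busy | open | ~safe) only open is left, so open = True.
All clauses satisfied.

safe=T; ready=F; rain=T; open=T; door=F; hot=T; busy=F; power=T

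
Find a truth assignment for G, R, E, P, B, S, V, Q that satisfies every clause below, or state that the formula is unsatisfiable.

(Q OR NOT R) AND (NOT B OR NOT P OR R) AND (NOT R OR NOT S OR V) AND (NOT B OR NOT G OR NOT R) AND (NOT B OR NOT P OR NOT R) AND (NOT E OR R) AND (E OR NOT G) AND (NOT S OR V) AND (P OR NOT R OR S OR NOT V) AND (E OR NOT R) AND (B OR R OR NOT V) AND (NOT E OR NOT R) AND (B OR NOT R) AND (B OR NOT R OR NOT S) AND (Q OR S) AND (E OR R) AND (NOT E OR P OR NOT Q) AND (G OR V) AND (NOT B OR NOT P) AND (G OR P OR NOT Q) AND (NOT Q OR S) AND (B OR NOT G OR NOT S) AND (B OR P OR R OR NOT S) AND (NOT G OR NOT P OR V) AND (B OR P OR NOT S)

No satisfying assignment exists.

Case R = True:
  (Q OR NOT R) forces Q = True.
  (E OR NOT R) forces E = True.
  Clause (NOT E OR NOT R) is falsified — contradiction.
Case R = False:
  (NOT E OR R) forces E = False.
  Clause (E OR R) is falsified — contradiction.
Both cases fail, so the formula is unsatisfiable.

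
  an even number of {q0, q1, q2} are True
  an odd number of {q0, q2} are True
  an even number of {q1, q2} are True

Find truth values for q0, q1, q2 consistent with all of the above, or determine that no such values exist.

q0: False, q1: True, q2: True

{q0, q1, q2}: 2 true → even ✓
{q0, q2}: 1 true → odd ✓
{q1, q2}: 2 true → even ✓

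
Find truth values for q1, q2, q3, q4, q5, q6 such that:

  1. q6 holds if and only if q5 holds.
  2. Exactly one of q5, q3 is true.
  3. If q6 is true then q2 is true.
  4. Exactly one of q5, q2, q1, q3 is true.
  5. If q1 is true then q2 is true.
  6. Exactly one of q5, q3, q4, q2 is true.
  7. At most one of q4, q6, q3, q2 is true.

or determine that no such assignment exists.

q1=F, q2=F, q3=T, q4=F, q5=F, q6=F

  (1) q6=F, q5=F — same ✓
  (2) {q5, q3}: 1 true — exactly one ✓
  (3) q6=F ⇒ q2: vacuous ✓
  (4) {q5, q2, q1, q3}: 1 true — exactly one ✓
  (5) q1=F ⇒ q2: vacuous ✓
  (6) {q5, q3, q4, q2}: 1 true — exactly one ✓
  (7) {q4, q6, q3, q2}: 1 true — at most one ✓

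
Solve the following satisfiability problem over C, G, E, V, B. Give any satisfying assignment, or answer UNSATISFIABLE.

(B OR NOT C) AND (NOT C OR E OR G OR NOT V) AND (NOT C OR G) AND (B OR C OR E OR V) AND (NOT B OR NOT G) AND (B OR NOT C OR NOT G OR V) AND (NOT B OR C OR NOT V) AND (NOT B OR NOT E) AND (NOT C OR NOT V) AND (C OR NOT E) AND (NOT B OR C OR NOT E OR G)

C = False, G = True, E = False, V = True, B = False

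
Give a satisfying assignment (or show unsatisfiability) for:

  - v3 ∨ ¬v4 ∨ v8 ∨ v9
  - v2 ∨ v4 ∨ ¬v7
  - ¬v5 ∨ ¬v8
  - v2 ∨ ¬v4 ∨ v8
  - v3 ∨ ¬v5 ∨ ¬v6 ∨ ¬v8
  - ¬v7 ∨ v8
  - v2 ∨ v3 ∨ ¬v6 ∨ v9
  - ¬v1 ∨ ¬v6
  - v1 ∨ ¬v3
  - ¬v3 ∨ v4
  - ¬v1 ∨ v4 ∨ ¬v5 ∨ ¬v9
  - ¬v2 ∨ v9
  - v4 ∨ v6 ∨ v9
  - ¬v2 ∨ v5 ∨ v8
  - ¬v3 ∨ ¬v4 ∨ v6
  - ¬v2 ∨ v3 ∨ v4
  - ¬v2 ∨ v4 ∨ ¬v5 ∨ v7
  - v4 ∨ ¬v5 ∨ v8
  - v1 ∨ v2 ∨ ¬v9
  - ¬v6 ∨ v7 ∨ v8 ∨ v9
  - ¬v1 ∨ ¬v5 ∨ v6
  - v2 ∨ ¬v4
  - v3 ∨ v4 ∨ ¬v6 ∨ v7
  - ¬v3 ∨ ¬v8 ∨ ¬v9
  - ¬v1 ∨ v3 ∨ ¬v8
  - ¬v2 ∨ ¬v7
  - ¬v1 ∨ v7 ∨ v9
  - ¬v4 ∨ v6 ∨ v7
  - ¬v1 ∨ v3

v1 = False, v2 = True, v3 = False, v4 = True, v5 = True, v6 = True, v7 = False, v8 = False, v9 = True

Try v1 = True:
  (¬v1 ∨ ¬v6) forces v6 = False.
  (¬v1 ∨ ¬v5 ∨ v6) forces v5 = False.
  (¬v1 ∨ v3) forces v3 = True.
  (¬v3 ∨ v4) forces v4 = True.
  clause (¬v3 ∨ ¬v4 ∨ v6) is falsified — backtrack.
So v1 = False.
  then (v1 ∨ ¬v3) forces v3 = False.
Set v2 = True.
  then (¬v2 ∨ v9) forces v9 = True.
  then (¬v2 ∨ v3 ∨ v4) forces v4 = True.
  then (¬v2 ∨ ¬v7) forces v7 = False.
  then (¬v4 ∨ v6 ∨ v7) forces v6 = True.
Set v5 = True.
  then (¬v5 ∨ ¬v8) forces v8 = False.
All clauses satisfied.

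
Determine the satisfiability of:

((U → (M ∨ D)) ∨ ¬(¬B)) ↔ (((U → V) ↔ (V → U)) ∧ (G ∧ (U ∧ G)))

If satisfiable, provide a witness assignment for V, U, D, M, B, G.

V = True, U = True, D = False, M = False, B = False, G = False

  ((U → (M ∨ D)) ∨ ¬(¬B)) ↔ (((U → V) ↔ (V → U)) ∧ (G ∧ (U ∧ G))) = True
    (U → (M ∨ D)) ∨ ¬(¬B) = False
      U → (M ∨ D) = False
        M ∨ D = False
      ¬(¬B) = False
        ¬B = True
    ((U → V) ↔ (V → U)) ∧ (G ∧ (U ∧ G)) = False
      (U → V) ↔ (V → U) = True
        U → V = True
        V → U = True
      G ∧ (U ∧ G) = False
        U ∧ G = False
The formula evaluates to True.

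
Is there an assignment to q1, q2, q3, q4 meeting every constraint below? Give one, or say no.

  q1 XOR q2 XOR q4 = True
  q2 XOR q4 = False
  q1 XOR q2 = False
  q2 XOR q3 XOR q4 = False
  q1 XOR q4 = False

q1 = True, q2 = True, q3 = False, q4 = True

q1 XOR q2 XOR q4 = T XOR T XOR T = True ✓
q2 XOR q4 = T XOR T = False ✓
q1 XOR q2 = T XOR T = False ✓
q2 XOR q3 XOR q4 = T XOR F XOR T = False ✓
q1 XOR q4 = T XOR T = False ✓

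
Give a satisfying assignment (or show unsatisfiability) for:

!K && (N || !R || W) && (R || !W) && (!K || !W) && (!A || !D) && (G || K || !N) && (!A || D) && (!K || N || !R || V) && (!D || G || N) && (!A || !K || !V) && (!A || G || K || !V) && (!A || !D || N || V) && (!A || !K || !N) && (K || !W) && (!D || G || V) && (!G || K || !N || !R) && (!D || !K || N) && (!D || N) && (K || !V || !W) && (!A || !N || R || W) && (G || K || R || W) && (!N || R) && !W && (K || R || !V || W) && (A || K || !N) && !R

Unit clause (!K) forces K = False.
In (K || !W) only !W is left, so W = False.
Unit clause (!R) forces R = False.
In (G || K || R || W) only G is left, so G = True.
In (!N || R) only !N is left, so N = False.
In (K || R || !V || W) only !V is left, so V = False.
In (!D || N) only !D is left, so D = False.
In (!A || D) only !A is left, so A = False.
All clauses satisfied.

K: False, A: False, G: True, N: False, V: False, W: False, R: False, D: False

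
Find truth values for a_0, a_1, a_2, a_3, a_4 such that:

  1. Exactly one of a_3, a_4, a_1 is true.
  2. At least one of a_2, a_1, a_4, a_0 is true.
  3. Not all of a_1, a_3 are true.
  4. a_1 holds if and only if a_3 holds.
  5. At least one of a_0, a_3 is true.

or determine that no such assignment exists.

a_0 = True, a_1 = False, a_2 = True, a_3 = False, a_4 = True

  (1) {a_3, a_4, a_1}: 1 true — exactly one ✓
  (2) {a_2, a_1, a_4, a_0}: 3 true — at least one ✓
  (3) {a_1, a_3}: 0/2 true — not all ✓
  (4) a_1=F, a_3=F — same ✓
  (5) {a_0, a_3}: 1 true — at least one ✓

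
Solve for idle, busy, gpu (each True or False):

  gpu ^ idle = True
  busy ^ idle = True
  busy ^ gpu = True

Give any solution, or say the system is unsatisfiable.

Unsatisfiable — no assignment works.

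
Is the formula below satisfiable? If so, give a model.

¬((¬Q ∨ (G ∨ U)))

U = False; Q = True; G = False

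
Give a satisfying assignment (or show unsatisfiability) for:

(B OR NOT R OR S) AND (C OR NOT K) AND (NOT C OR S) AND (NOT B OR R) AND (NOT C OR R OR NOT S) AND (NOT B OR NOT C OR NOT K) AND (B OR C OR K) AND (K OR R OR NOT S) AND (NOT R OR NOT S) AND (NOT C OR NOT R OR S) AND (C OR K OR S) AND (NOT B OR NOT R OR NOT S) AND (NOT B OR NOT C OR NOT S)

No satisfying assignment exists.

Case S = True:
  (NOT R OR NOT S) forces R = False.
  (NOT B OR R) forces B = False.
  (NOT C OR R OR NOT S) forces C = False.
  (C OR NOT K) forces K = False.
  Clause (B OR C OR K) is falsified — contradiction.
Case S = False:
  (NOT C OR S) forces C = False.
  (C OR NOT K) forces K = False.
  Clause (C OR K OR S) is falsified — contradiction.
Both cases fail, so the formula is unsatisfiable.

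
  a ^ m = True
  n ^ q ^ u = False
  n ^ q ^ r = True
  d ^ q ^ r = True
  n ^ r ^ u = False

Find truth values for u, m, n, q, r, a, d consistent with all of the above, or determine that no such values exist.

u = False, m = False, n = True, q = True, r = True, a = True, d = True

a ^ m = T ^ F = True ✓
n ^ q ^ u = T ^ T ^ F = False ✓
n ^ q ^ r = T ^ T ^ T = True ✓
d ^ q ^ r = T ^ T ^ T = True ✓
n ^ r ^ u = T ^ T ^ F = False ✓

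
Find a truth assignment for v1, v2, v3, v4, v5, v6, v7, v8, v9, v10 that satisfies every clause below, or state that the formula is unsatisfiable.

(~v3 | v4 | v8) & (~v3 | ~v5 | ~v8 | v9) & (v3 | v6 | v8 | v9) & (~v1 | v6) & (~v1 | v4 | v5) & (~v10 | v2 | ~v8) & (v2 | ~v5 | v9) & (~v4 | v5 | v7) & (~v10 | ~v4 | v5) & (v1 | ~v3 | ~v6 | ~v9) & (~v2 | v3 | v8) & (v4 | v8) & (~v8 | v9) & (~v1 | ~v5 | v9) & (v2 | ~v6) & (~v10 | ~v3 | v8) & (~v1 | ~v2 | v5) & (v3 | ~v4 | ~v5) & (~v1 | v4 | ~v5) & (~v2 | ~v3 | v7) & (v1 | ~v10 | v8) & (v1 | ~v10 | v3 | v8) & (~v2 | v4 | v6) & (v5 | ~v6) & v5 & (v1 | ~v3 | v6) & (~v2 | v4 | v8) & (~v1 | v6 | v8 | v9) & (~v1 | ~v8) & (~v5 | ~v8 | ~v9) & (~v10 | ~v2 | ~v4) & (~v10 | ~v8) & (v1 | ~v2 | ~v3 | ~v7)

Unit clause (v5) forces v5 = True.
Set v1 = True.
  then (~v1 | v6) forces v6 = True.
  then (~v1 | ~v5 | v9) forces v9 = True.
  then (v2 | ~v6) forces v2 = True.
  then (~v1 | v4 | ~v5) forces v4 = True.
  then (~v1 | ~v8) forces v8 = False.
  then (~v10 | ~v2 | ~v4) forces v10 = False.
  then (~v2 | v3 | v8) forces v3 = True.
  then (~v2 | ~v3 | v7) forces v7 = True.
All clauses satisfied.

v1 = True, v2 = True, v3 = True, v4 = True, v5 = True, v6 = True, v7 = True, v8 = False, v9 = True, v10 = False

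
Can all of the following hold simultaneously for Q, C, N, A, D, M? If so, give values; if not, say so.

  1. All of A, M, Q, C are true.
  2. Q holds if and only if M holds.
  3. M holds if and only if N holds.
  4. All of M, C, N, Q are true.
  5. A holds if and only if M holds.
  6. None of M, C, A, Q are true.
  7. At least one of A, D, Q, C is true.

Case Q = True:
  Constraint (6) is violated (Q=T) — contradiction.
Case Q = False:
  Constraint (1) is violated (Q=F) — contradiction.
Both cases fail — unsatisfiable.

Unsatisfiable — no assignment works.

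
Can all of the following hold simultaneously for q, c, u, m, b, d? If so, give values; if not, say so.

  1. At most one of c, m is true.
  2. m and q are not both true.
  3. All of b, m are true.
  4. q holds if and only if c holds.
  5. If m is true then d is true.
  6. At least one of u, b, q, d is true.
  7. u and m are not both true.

q: False; c: False; u: False; m: True; b: True; d: True

  (1) {c, m}: 1 true — at most one ✓
  (2) m=T, q=F — not both ✓
  (3) {b, m}: all 2 true ✓
  (4) q=F, c=F — same ✓
  (5) m=T ⇒ d: T ✓
  (6) {u, b, q, d}: 2 true — at least one ✓
  (7) u=F, m=T — not both ✓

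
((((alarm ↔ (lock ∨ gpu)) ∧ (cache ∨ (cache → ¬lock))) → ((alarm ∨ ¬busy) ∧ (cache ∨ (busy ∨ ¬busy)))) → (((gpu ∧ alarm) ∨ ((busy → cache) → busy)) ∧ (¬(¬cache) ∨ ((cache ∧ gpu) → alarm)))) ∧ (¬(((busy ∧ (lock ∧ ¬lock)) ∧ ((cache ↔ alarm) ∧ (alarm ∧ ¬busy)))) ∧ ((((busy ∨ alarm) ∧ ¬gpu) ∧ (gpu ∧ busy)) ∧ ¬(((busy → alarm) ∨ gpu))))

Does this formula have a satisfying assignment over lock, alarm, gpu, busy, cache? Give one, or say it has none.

Case gpu = True: the conjunct ¬gpu is False.
Case gpu = False: the conjunct gpu is False.
Both cases fail — unsatisfiable.

No satisfying assignment exists.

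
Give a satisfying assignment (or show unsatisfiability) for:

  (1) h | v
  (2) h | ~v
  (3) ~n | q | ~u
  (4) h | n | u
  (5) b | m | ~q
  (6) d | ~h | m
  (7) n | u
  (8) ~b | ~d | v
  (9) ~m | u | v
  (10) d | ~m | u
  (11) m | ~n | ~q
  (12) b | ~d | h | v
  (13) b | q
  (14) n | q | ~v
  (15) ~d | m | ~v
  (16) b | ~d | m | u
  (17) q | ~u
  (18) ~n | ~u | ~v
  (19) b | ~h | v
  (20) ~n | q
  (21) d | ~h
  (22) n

v = True, q = True, d = True, n = True, h = True, b = True, m = True, u = False

Unit clause (n) forces n = True.
In (~n | q) only q is left, so q = True.
In (m | ~n | ~q) only m is left, so m = True.
Set v = True.
  then (h | ~v) forces h = True.
  then (~n | ~u | ~v) forces u = False.
  then (d | ~h) forces d = True.
Set b = True.
All clauses satisfied.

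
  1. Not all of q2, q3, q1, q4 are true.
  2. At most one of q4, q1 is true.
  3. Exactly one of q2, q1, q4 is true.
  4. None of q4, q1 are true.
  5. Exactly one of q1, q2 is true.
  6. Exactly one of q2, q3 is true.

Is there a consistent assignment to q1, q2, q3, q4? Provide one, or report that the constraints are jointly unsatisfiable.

q1 = False, q2 = True, q3 = False, q4 = False

  (1) {q2, q3, q1, q4}: 1/4 true — not all ✓
  (2) {q4, q1}: 0 true — at most one ✓
  (3) {q2, q1, q4}: 1 true — exactly one ✓
  (4) {q4, q1}: 0 true — none ✓
  (5) {q1, q2}: 1 true — exactly one ✓
  (6) {q2, q3}: 1 true — exactly one ✓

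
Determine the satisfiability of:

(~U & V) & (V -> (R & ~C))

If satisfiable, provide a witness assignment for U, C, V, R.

U = False, C = False, V = True, R = True

  ~U & V = True
    ~U = True
  V -> (R & ~C) = True
    R & ~C = True
      ~C = True
Both conjuncts True, so the formula holds.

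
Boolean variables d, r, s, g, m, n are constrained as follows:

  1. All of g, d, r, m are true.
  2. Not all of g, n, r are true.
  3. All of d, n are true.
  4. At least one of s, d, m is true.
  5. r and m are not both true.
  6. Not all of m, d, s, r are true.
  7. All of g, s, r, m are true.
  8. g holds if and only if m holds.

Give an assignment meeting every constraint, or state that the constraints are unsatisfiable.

Case d = True:
  (1) forces g = True.
  (1) forces r = True.
  (1) forces m = True.
  Constraint (5) is violated (r=T, m=T) — contradiction.
Case d = False:
  Constraint (1) is violated (d=F) — contradiction.
Both cases fail — unsatisfiable.

UNSATISFIABLE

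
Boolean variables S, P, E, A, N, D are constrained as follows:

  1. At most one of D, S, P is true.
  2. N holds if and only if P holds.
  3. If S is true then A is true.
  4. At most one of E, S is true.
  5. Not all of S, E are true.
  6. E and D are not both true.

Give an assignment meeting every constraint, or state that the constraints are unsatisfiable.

S: False, P: True, E: False, A: True, N: True, D: False

  (1) {D, S, P}: 1 true — at most one ✓
  (2) N=T, P=T — same ✓
  (3) S=F ⇒ A: vacuous ✓
  (4) {E, S}: 0 true — at most one ✓
  (5) {S, E}: 0/2 true — not all ✓
  (6) E=F, D=F — not both ✓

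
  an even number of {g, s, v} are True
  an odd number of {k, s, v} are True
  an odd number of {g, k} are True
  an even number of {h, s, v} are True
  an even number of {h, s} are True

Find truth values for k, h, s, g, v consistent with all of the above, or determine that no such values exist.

k = False, h = True, s = True, g = True, v = False

{g, s, v}: 2 true → even ✓
{k, s, v}: 1 true → odd ✓
{g, k}: 1 true → odd ✓
{h, s, v}: 2 true → even ✓
{h, s}: 2 true → even ✓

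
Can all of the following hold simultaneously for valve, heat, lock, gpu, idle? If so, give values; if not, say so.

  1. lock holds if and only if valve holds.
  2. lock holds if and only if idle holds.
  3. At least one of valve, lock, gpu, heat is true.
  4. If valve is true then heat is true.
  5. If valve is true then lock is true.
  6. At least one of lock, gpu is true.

valve=T; heat=T; lock=T; gpu=T; idle=T

  (1) lock=T, valve=T — same ✓
  (2) lock=T, idle=T — same ✓
  (3) {valve, lock, gpu, heat}: 4 true — at least one ✓
  (4) valve=T ⇒ heat: T ✓
  (5) valve=T ⇒ lock: T ✓
  (6) {lock, gpu}: 2 true — at least one ✓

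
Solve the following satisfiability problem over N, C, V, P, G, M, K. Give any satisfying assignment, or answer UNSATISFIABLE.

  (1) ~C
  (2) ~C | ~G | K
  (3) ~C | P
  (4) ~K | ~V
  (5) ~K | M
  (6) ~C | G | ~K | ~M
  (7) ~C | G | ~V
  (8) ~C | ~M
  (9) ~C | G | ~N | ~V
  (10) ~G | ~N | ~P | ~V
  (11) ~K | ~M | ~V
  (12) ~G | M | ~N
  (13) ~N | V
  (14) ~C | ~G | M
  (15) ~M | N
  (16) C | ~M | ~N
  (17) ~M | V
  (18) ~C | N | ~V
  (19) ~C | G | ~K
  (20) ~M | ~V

N = False; C = False; V = True; P = False; G = True; M = False; K = False

Unit clause (~C) forces C = False.
Set N = False.
  then (~M | N) forces M = False.
  then (~K | M) forces K = False.
Set V = True.
Set P = False.
Set G = True.
All clauses satisfied.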